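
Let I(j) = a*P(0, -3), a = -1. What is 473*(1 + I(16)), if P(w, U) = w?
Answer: 473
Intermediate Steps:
I(j) = 0 (I(j) = -1*0 = 0)
473*(1 + I(16)) = 473*(1 + 0) = 473*1 = 473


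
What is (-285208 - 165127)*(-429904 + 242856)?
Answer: 84234261080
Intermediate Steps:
(-285208 - 165127)*(-429904 + 242856) = -450335*(-187048) = 84234261080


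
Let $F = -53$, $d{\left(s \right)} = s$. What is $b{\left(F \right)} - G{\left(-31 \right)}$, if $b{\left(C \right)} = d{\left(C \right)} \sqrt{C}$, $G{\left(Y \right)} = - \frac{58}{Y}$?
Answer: $- \frac{58}{31} - 53 i \sqrt{53} \approx -1.871 - 385.85 i$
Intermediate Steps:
$b{\left(C \right)} = C^{\frac{3}{2}}$ ($b{\left(C \right)} = C \sqrt{C} = C^{\frac{3}{2}}$)
$b{\left(F \right)} - G{\left(-31 \right)} = \left(-53\right)^{\frac{3}{2}} - - \frac{58}{-31} = - 53 i \sqrt{53} - \left(-58\right) \left(- \frac{1}{31}\right) = - 53 i \sqrt{53} - \frac{58}{31} = - \frac{58}{31} - 53 i \sqrt{53}$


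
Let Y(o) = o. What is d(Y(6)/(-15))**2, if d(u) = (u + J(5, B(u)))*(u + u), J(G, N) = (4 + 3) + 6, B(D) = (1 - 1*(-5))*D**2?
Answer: 63504/625 ≈ 101.61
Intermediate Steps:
B(D) = 6*D**2 (B(D) = (1 + 5)*D**2 = 6*D**2)
J(G, N) = 13 (J(G, N) = 7 + 6 = 13)
d(u) = 2*u*(13 + u) (d(u) = (u + 13)*(u + u) = (13 + u)*(2*u) = 2*u*(13 + u))
d(Y(6)/(-15))**2 = (2*(6/(-15))*(13 + 6/(-15)))**2 = (2*(6*(-1/15))*(13 + 6*(-1/15)))**2 = (2*(-2/5)*(13 - 2/5))**2 = (2*(-2/5)*(63/5))**2 = (-252/25)**2 = 63504/625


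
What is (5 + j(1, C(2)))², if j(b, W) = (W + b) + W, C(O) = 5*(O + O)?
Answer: 2116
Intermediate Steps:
C(O) = 10*O (C(O) = 5*(2*O) = 10*O)
j(b, W) = b + 2*W
(5 + j(1, C(2)))² = (5 + (1 + 2*(10*2)))² = (5 + (1 + 2*20))² = (5 + (1 + 40))² = (5 + 41)² = 46² = 2116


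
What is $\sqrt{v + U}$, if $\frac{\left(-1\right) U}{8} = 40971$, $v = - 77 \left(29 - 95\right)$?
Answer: $3 i \sqrt{35854} \approx 568.05 i$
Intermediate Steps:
$v = 5082$ ($v = \left(-77\right) \left(-66\right) = 5082$)
$U = -327768$ ($U = \left(-8\right) 40971 = -327768$)
$\sqrt{v + U} = \sqrt{5082 - 327768} = \sqrt{-322686} = 3 i \sqrt{35854}$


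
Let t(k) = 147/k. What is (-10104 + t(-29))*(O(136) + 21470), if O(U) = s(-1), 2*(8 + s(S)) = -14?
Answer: -6289812165/29 ≈ -2.1689e+8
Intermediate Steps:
s(S) = -15 (s(S) = -8 + (½)*(-14) = -8 - 7 = -15)
O(U) = -15
(-10104 + t(-29))*(O(136) + 21470) = (-10104 + 147/(-29))*(-15 + 21470) = (-10104 + 147*(-1/29))*21455 = (-10104 - 147/29)*21455 = -293163/29*21455 = -6289812165/29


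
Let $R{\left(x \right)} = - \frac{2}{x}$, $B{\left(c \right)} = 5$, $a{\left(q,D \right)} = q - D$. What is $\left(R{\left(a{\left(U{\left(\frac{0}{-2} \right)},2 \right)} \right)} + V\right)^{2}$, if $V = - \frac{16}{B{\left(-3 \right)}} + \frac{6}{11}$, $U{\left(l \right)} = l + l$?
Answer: $\frac{8281}{3025} \approx 2.7375$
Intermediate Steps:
$U{\left(l \right)} = 2 l$
$V = - \frac{146}{55}$ ($V = - \frac{16}{5} + \frac{6}{11} = - \frac{146}{55} \approx -2.6545$)
$\left(R{\left(a{\left(U{\left(\frac{0}{-2} \right)},2 \right)} \right)} + V\right)^{2} = \left(- \frac{2}{2 \frac{0}{-2} - 2} - \frac{146}{55}\right)^{2} = \left(- \frac{2}{2 \cdot 0 \left(- \frac{1}{2}\right) - 2} - \frac{146}{55}\right)^{2} = \left(- \frac{2}{2 \cdot 0 - 2} - \frac{146}{55}\right)^{2} = \left(- \frac{2}{0 - 2} - \frac{146}{55}\right)^{2} = \left(- \frac{2}{-2} - \frac{146}{55}\right)^{2} = \left(\left(-2\right) \left(- \frac{1}{2}\right) - \frac{146}{55}\right)^{2} = \left(1 - \frac{146}{55}\right)^{2} = \left(- \frac{91}{55}\right)^{2} = \frac{8281}{3025}$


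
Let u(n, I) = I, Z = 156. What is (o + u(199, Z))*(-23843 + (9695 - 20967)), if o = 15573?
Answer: -552323835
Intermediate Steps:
(o + u(199, Z))*(-23843 + (9695 - 20967)) = (15573 + 156)*(-23843 + (9695 - 20967)) = 15729*(-23843 - 11272) = 15729*(-35115) = -552323835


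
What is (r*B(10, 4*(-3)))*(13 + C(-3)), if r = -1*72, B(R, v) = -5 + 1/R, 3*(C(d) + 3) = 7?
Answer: 21756/5 ≈ 4351.2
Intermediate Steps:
C(d) = -⅔ (C(d) = -3 + (⅓)*7 = -3 + 7/3 = -⅔)
r = -72
(r*B(10, 4*(-3)))*(13 + C(-3)) = (-72*(-5 + 1/10))*(13 - ⅔) = -72*(-5 + ⅒)*(37/3) = -72*(-49/10)*(37/3) = (1764/5)*(37/3) = 21756/5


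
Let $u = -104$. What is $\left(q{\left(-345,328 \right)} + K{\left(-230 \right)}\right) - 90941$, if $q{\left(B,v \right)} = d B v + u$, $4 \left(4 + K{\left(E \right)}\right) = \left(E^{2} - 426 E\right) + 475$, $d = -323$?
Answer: $\frac{145989879}{4} \approx 3.6497 \cdot 10^{7}$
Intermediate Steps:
$K{\left(E \right)} = \frac{459}{4} - \frac{213 E}{2} + \frac{E^{2}}{4}$ ($K{\left(E \right)} = -4 + \frac{\left(E^{2} - 426 E\right) + 475}{4} = -4 + \frac{475 + E^{2} - 426 E}{4} = -4 + \left(\frac{475}{4} - \frac{213 E}{2} + \frac{E^{2}}{4}\right) = \frac{459}{4} - \frac{213 E}{2} + \frac{E^{2}}{4}$)
$q{\left(B,v \right)} = -104 - 323 B v$ ($q{\left(B,v \right)} = - 323 B v - 104 = -104 - 323 B v$)
$\left(q{\left(-345,328 \right)} + K{\left(-230 \right)}\right) - 90941 = \left(\left(-104 - \left(-111435\right) 328\right) + \left(\frac{459}{4} - -24495 + \frac{\left(-230\right)^{2}}{4}\right)\right) - 90941 = \left(\left(-104 + 36550680\right) + \left(\frac{459}{4} + 24495 + \frac{1}{4} \cdot 52900\right)\right) + \left(-156329 + 65388\right) = \left(36550576 + \left(\frac{459}{4} + 24495 + 13225\right)\right) - 90941 = \left(36550576 + \frac{151339}{4}\right) - 90941 = \frac{146353643}{4} - 90941 = \frac{145989879}{4}$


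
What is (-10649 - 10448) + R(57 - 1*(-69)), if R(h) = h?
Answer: -20971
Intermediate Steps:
(-10649 - 10448) + R(57 - 1*(-69)) = (-10649 - 10448) + (57 - 1*(-69)) = -21097 + (57 + 69) = -21097 + 126 = -20971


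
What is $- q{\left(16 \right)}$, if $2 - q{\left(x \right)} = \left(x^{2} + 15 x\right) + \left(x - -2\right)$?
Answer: $512$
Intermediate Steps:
$q{\left(x \right)} = - x^{2} - 16 x$ ($q{\left(x \right)} = 2 - \left(\left(x^{2} + 15 x\right) + \left(x - -2\right)\right) = 2 - \left(\left(x^{2} + 15 x\right) + \left(x + 2\right)\right) = 2 - \left(\left(x^{2} + 15 x\right) + \left(2 + x\right)\right) = 2 - \left(2 + x^{2} + 16 x\right) = - x^{2} - 16 x$)
$- q{\left(16 \right)} = - \left(-1\right) 16 \left(16 + 16\right) = - \left(-1\right) 16 \cdot 32 = \left(-1\right) \left(-512\right) = 512$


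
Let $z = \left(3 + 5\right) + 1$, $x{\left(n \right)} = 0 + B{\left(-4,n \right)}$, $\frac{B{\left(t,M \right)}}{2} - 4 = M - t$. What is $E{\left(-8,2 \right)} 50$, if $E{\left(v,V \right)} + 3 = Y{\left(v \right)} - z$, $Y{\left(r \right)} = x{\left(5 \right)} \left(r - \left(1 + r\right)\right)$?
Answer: $-1900$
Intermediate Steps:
$B{\left(t,M \right)} = 8 - 2 t + 2 M$ ($B{\left(t,M \right)} = 8 + 2 \left(M - t\right) = 8 + \left(- 2 t + 2 M\right) = 8 - 2 t + 2 M$)
$x{\left(n \right)} = 16 + 2 n$ ($x{\left(n \right)} = 0 + \left(8 - -8 + 2 n\right) = 0 + \left(8 + 8 + 2 n\right) = 0 + \left(16 + 2 n\right) = 16 + 2 n$)
$z = 9$ ($z = 8 + 1 = 9$)
$Y{\left(r \right)} = -26$ ($Y{\left(r \right)} = \left(16 + 2 \cdot 5\right) \left(r - \left(1 + r\right)\right) = \left(16 + 10\right) \left(-1\right) = 26 \left(-1\right) = -26$)
$E{\left(v,V \right)} = -38$ ($E{\left(v,V \right)} = -3 - 35 = -38$)
$E{\left(-8,2 \right)} 50 = \left(-38\right) 50 = -1900$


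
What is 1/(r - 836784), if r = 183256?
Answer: -1/653528 ≈ -1.5302e-6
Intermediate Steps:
1/(r - 836784) = 1/(183256 - 836784) = 1/(-653528) = -1/653528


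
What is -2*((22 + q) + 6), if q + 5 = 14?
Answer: -74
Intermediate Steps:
q = 9 (q = -5 + 14 = 9)
-2*((22 + q) + 6) = -2*((22 + 9) + 6) = -2*(31 + 6) = -2*37 = -74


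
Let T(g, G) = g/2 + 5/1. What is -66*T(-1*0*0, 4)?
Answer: -330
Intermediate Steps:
T(g, G) = 5 + g/2 (T(g, G) = g*(½) + 5*1 = g/2 + 5 = 5 + g/2)
-66*T(-1*0*0, 4) = -66*(5 + (-1*0*0)/2) = -66*(5 + (0*0)/2) = -66*(5 + (½)*0) = -66*(5 + 0) = -66*5 = -330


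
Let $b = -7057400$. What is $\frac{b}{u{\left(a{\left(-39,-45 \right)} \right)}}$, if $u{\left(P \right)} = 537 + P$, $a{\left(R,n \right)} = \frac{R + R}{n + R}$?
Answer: $- \frac{98803600}{7531} \approx -13120.0$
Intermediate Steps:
$a{\left(R,n \right)} = \frac{2 R}{R + n}$
$\frac{b}{u{\left(a{\left(-39,-45 \right)} \right)}} = - \frac{7057400}{537 + 2 \left(-39\right) \frac{1}{-39 - 45}} = - \frac{7057400}{537 + 2 \left(-39\right) \frac{1}{-84}} = - \frac{7057400}{537 + 2 \left(-39\right) \left(- \frac{1}{84}\right)} = - \frac{7057400}{537 + \frac{13}{14}} = - \frac{7057400}{\frac{7531}{14}} = \left(-7057400\right) \frac{14}{7531} = - \frac{98803600}{7531}$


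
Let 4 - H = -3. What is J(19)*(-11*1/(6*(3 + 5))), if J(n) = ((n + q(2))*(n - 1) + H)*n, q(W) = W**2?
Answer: -87989/48 ≈ -1833.1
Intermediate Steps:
H = 7 (H = 4 - 1*(-3) = 4 + 3 = 7)
J(n) = n*(7 + (-1 + n)*(4 + n)) (J(n) = ((n + 2**2)*(n - 1) + 7)*n = ((n + 4)*(-1 + n) + 7)*n = ((4 + n)*(-1 + n) + 7)*n = ((-1 + n)*(4 + n) + 7)*n = (7 + (-1 + n)*(4 + n))*n = n*(7 + (-1 + n)*(4 + n)))
J(19)*(-11*1/(6*(3 + 5))) = (19*(3 + 19**2 + 3*19))*(-11*1/(6*(3 + 5))) = (19*(3 + 361 + 57))*(-11/(6*8)) = (19*421)*(-11/48) = 7999*(-11*1/48) = 7999*(-11/48) = -87989/48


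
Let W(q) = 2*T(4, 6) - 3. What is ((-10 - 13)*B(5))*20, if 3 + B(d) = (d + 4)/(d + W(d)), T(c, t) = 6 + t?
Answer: 15870/13 ≈ 1220.8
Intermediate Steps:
W(q) = 21 (W(q) = 2*(6 + 6) - 3 = 2*12 - 3 = 24 - 3 = 21)
B(d) = -3 + (4 + d)/(21 + d) (B(d) = -3 + (d + 4)/(d + 21) = -3 + (4 + d)/(21 + d))
((-10 - 13)*B(5))*20 = ((-10 - 13)*((-59 - 2*5)/(21 + 5)))*20 = -23*(-59 - 10)/26*20 = -23*(-69)/26*20 = -23*(-69/26)*20 = (1587/26)*20 = 15870/13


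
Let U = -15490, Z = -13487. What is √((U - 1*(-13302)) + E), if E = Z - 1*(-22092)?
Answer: 3*√713 ≈ 80.106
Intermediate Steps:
E = 8605 (E = -13487 - 1*(-22092) = -13487 + 22092 = 8605)
√((U - 1*(-13302)) + E) = √((-15490 - 1*(-13302)) + 8605) = √((-15490 + 13302) + 8605) = √(-2188 + 8605) = √6417 = 3*√713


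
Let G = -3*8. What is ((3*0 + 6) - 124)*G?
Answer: 2832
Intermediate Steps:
G = -24
((3*0 + 6) - 124)*G = ((3*0 + 6) - 124)*(-24) = ((0 + 6) - 124)*(-24) = (6 - 124)*(-24) = -118*(-24) = 2832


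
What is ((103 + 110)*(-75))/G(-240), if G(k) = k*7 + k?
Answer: 1065/128 ≈ 8.3203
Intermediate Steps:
G(k) = 8*k (G(k) = 7*k + k = 8*k)
((103 + 110)*(-75))/G(-240) = ((103 + 110)*(-75))/((8*(-240))) = (213*(-75))/(-1920) = -15975*(-1/1920) = 1065/128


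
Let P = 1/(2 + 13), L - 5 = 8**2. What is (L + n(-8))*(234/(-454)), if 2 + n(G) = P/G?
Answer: -313521/9080 ≈ -34.529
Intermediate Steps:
L = 69 (L = 5 + 8**2 = 5 + 64 = 69)
P = 1/15 ≈ 0.066667
n(G) = -2 + 1/(15*G)
(L + n(-8))*(234/(-454)) = (69 + (-2 + (1/15)/(-8)))*(234/(-454)) = (69 + (-2 + (1/15)*(-1/8)))*(234*(-1/454)) = (69 + (-2 - 1/120))*(-117/227) = (69 - 241/120)*(-117/227) = (8039/120)*(-117/227) = -313521/9080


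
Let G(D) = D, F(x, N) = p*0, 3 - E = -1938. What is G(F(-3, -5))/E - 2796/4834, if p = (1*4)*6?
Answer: -1398/2417 ≈ -0.57840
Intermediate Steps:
p = 24 (p = 4*6 = 24)
E = 1941 (E = 3 - 1*(-1938) = 3 + 1938 = 1941)
F(x, N) = 0 (F(x, N) = 24*0 = 0)
G(F(-3, -5))/E - 2796/4834 = 0/1941 - 2796/4834 = 0*(1/1941) - 2796*1/4834 = 0 - 1398/2417 = -1398/2417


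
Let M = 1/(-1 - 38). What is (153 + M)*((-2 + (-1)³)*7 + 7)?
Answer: -83524/39 ≈ -2141.6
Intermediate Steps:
M = -1/39 (M = 1/(-39) = -1/39 ≈ -0.025641)
(153 + M)*((-2 + (-1)³)*7 + 7) = (153 - 1/39)*((-2 + (-1)³)*7 + 7) = 5966*((-2 - 1)*7 + 7)/39 = 5966*(-3*7 + 7)/39 = 5966*(-21 + 7)/39 = (5966/39)*(-14) = -83524/39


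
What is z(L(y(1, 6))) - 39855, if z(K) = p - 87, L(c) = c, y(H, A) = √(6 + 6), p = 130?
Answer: -39812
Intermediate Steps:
y(H, A) = 2*√3 (y(H, A) = √12 = 2*√3)
z(K) = 43 (z(K) = 130 - 87 = 43)
z(L(y(1, 6))) - 39855 = 43 - 39855 = -39812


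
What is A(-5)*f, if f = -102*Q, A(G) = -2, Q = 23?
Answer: 4692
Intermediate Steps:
f = -2346 (f = -102*23 = -2346)
A(-5)*f = -2*(-2346) = 4692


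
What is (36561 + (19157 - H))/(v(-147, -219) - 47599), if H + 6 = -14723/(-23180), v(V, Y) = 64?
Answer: -1291667597/1101861300 ≈ -1.1723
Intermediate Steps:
H = -124357/23180 (H = -6 - 14723/(-23180) = -6 - 14723*(-1/23180) = -6 + 14723/23180 = -124357/23180 ≈ -5.3648)
(36561 + (19157 - H))/(v(-147, -219) - 47599) = (36561 + (19157 - 1*(-124357/23180)))/(64 - 47599) = (36561 + (19157 + 124357/23180))/(-47535) = (36561 + 444183617/23180)*(-1/47535) = (1291667597/23180)*(-1/47535) = -1291667597/1101861300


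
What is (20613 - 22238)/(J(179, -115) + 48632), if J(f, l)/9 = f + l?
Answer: -1625/49208 ≈ -0.033023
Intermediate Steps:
J(f, l) = 9*f + 9*l (J(f, l) = 9*(f + l) = 9*f + 9*l)
(20613 - 22238)/(J(179, -115) + 48632) = (20613 - 22238)/((9*179 + 9*(-115)) + 48632) = -1625/((1611 - 1035) + 48632) = -1625/(576 + 48632) = -1625/49208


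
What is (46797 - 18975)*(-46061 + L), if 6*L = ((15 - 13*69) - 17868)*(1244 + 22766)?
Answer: -2088800946642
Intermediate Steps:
L = -75031250 (L = (((15 - 13*69) - 17868)*(1244 + 22766))/6 = (((15 - 897) - 17868)*24010)/6 = ((-882 - 17868)*24010)/6 = (-18750*24010)/6 = (1/6)*(-450187500) = -75031250)
(46797 - 18975)*(-46061 + L) = (46797 - 18975)*(-46061 - 75031250) = 27822*(-75077311) = -2088800946642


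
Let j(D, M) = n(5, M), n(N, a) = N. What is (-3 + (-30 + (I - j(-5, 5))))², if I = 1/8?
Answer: 91809/64 ≈ 1434.5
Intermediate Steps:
I = ⅛ ≈ 0.12500
j(D, M) = 5
(-3 + (-30 + (I - j(-5, 5))))² = (-3 + (-30 + (⅛ - 1*5)))² = (-3 + (-30 + (⅛ - 5)))² = (-3 + (-30 - 39/8))² = (-3 - 279/8)² = (-303/8)² = 91809/64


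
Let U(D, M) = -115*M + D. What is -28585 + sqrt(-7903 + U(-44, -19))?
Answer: -28585 + I*sqrt(5762) ≈ -28585.0 + 75.908*I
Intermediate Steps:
U(D, M) = D - 115*M
-28585 + sqrt(-7903 + U(-44, -19)) = -28585 + sqrt(-7903 + (-44 - 115*(-19))) = -28585 + sqrt(-7903 + (-44 + 2185)) = -28585 + sqrt(-7903 + 2141) = -28585 + sqrt(-5762) = -28585 + I*sqrt(5762)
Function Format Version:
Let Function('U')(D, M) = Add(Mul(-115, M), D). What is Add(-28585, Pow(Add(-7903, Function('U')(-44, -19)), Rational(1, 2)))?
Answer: Add(-28585, Mul(I, Pow(5762, Rational(1, 2)))) ≈ Add(-28585., Mul(75.908, I))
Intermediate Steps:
Function('U')(D, M) = Add(D, Mul(-115, M))
Add(-28585, Pow(Add(-7903, Function('U')(-44, -19)), Rational(1, 2))) = Add(-28585, Pow(Add(-7903, Add(-44, Mul(-115, -19))), Rational(1, 2))) = Add(-28585, Pow(Add(-7903, Add(-44, 2185)), Rational(1, 2))) = Add(-28585, Pow(Add(-7903, 2141), Rational(1, 2))) = Add(-28585, Pow(-5762, Rational(1, 2))) = Add(-28585, Mul(I, Pow(5762, Rational(1, 2))))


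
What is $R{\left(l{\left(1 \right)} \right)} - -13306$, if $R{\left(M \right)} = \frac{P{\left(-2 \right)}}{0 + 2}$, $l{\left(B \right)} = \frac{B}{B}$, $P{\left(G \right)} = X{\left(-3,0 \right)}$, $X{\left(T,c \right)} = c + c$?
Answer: $13306$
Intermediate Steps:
$X{\left(T,c \right)} = 2 c$
$P{\left(G \right)} = 0$ ($P{\left(G \right)} = 2 \cdot 0 = 0$)
$l{\left(B \right)} = 1$
$R{\left(M \right)} = 0$ ($R{\left(M \right)} = \frac{0}{0 + 2} = \frac{0}{2} = 0 \cdot \frac{1}{2} = 0$)
$R{\left(l{\left(1 \right)} \right)} - -13306 = 0 - -13306 = 0 + 13306 = 13306$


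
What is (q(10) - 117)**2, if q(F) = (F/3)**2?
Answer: 908209/81 ≈ 11212.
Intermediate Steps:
q(F) = F**2/9 (q(F) = (F*(1/3))**2 = (F/3)**2 = F**2/9)
(q(10) - 117)**2 = ((1/9)*10**2 - 117)**2 = ((1/9)*100 - 117)**2 = (100/9 - 117)**2 = (-953/9)**2 = 908209/81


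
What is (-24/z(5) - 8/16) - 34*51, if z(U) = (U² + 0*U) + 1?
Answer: -45121/26 ≈ -1735.4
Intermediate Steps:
z(U) = 1 + U² (z(U) = (U² + 0) + 1 = U² + 1 = 1 + U²)
(-24/z(5) - 8/16) - 34*51 = (-24/(1 + 5²) - 8/16) - 34*51 = (-24/(1 + 25) - 8*1/16) - 1734 = (-24/26 - ½) - 1734 = (-24*1/26 - ½) - 1734 = (-12/13 - ½) - 1734 = -37/26 - 1734 = -45121/26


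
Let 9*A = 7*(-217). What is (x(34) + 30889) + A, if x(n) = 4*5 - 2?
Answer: 276644/9 ≈ 30738.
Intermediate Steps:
x(n) = 18 (x(n) = 20 - 2 = 18)
A = -1519/9 (A = (7*(-217))/9 = (⅑)*(-1519) = -1519/9 ≈ -168.78)
(x(34) + 30889) + A = (18 + 30889) - 1519/9 = 30907 - 1519/9 = 276644/9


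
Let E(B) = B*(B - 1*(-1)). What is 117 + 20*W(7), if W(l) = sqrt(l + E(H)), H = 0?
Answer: 117 + 20*sqrt(7) ≈ 169.92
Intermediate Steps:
E(B) = B*(1 + B) (E(B) = B*(B + 1) = B*(1 + B))
W(l) = sqrt(l) (W(l) = sqrt(l + 0*(1 + 0)) = sqrt(l + 0*1) = sqrt(l + 0) = sqrt(l))
117 + 20*W(7) = 117 + 20*sqrt(7)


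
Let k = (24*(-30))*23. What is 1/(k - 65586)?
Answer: -1/82146 ≈ -1.2173e-5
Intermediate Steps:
k = -16560 (k = -720*23 = -16560)
1/(k - 65586) = 1/(-16560 - 65586) = 1/(-82146) = -1/82146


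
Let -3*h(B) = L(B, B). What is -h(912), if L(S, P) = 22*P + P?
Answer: 6992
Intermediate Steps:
L(S, P) = 23*P
h(B) = -23*B/3
-h(912) = -(-23)*912/3 = -1*(-6992) = 6992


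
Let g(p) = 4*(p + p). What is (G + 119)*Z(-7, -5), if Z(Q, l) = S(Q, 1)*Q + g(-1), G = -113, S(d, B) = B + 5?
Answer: -300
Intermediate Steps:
S(d, B) = 5 + B
g(p) = 8*p (g(p) = 4*(2*p) = 8*p)
Z(Q, l) = -8 + 6*Q (Z(Q, l) = (5 + 1)*Q + 8*(-1) = 6*Q - 8 = -8 + 6*Q)
(G + 119)*Z(-7, -5) = (-113 + 119)*(-8 + 6*(-7)) = 6*(-8 - 42) = 6*(-50) = -300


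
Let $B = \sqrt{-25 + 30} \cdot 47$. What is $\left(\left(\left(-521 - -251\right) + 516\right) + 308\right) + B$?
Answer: $554 + 47 \sqrt{5} \approx 659.1$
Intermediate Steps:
$B = 47 \sqrt{5}$ ($B = \sqrt{5} \cdot 47 = 47 \sqrt{5} \approx 105.1$)
$\left(\left(\left(-521 - -251\right) + 516\right) + 308\right) + B = \left(\left(\left(-521 - -251\right) + 516\right) + 308\right) + 47 \sqrt{5} = \left(\left(\left(-521 + 251\right) + 516\right) + 308\right) + 47 \sqrt{5} = \left(\left(-270 + 516\right) + 308\right) + 47 \sqrt{5} = \left(246 + 308\right) + 47 \sqrt{5} = 554 + 47 \sqrt{5}$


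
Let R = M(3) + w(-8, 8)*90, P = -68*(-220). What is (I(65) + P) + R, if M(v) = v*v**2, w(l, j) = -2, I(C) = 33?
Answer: 14840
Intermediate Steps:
M(v) = v**3
P = 14960
R = -153 (R = 3**3 - 2*90 = 27 - 180 = -153)
(I(65) + P) + R = (33 + 14960) - 153 = 14993 - 153 = 14840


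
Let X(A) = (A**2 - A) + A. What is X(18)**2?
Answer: 104976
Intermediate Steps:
X(A) = A**2
X(18)**2 = (18**2)**2 = 324**2 = 104976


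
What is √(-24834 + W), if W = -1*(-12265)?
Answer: I*√12569 ≈ 112.11*I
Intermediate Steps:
W = 12265
√(-24834 + W) = √(-24834 + 12265) = √(-12569) = I*√12569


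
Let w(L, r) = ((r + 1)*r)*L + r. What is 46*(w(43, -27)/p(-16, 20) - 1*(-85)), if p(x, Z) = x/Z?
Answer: -3460465/2 ≈ -1.7302e+6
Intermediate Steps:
w(L, r) = r + L*r*(1 + r) (w(L, r) = ((1 + r)*r)*L + r = (r*(1 + r))*L + r = L*r*(1 + r) + r = r + L*r*(1 + r))
46*(w(43, -27)/p(-16, 20) - 1*(-85)) = 46*((-27*(1 + 43 + 43*(-27)))/((-16/20)) - 1*(-85)) = 46*((-27*(1 + 43 - 1161))/((-16*1/20)) + 85) = 46*((-27*(-1117))/(-4/5) + 85) = 46*(30159*(-5/4) + 85) = 46*(-150795/4 + 85) = 46*(-150455/4) = -3460465/2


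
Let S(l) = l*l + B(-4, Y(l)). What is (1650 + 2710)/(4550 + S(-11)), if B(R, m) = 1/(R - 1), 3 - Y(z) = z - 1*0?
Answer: 10900/11677 ≈ 0.93346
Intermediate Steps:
Y(z) = 3 - z (Y(z) = 3 - (z - 1*0) = 3 - (z + 0) = 3 - z)
B(R, m) = 1/(-1 + R)
S(l) = -1/5 + l**2 (S(l) = l*l + 1/(-1 - 4) = l**2 + 1/(-5) = l**2 - 1/5 = -1/5 + l**2)
(1650 + 2710)/(4550 + S(-11)) = (1650 + 2710)/(4550 + (-1/5 + (-11)**2)) = 4360/(4550 + (-1/5 + 121)) = 4360/(4550 + 604/5) = 4360/(23354/5) = 4360*(5/23354) = 10900/11677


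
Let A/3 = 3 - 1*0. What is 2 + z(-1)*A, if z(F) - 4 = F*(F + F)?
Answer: 56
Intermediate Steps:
z(F) = 4 + 2*F**2 (z(F) = 4 + F*(F + F) = 4 + F*(2*F) = 4 + 2*F**2)
A = 9 (A = 3*(3 - 1*0) = 3*(3 + 0) = 3*3 = 9)
2 + z(-1)*A = 2 + (4 + 2*(-1)**2)*9 = 2 + (4 + 2*1)*9 = 2 + (4 + 2)*9 = 2 + 6*9 = 2 + 54 = 56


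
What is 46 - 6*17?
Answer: -56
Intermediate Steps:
46 - 6*17 = 46 - 102 = -56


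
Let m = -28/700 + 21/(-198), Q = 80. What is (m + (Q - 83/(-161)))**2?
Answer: 455828862322201/70569922500 ≈ 6459.3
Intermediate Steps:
m = -241/1650 (m = -28*1/700 + 21*(-1/198) = -1/25 - 7/66 = -241/1650 ≈ -0.14606)
(m + (Q - 83/(-161)))**2 = (-241/1650 + (80 - 83/(-161)))**2 = (-241/1650 + (80 - 83*(-1/161)))**2 = (-241/1650 + (80 + 83/161))**2 = (-241/1650 + 12963/161)**2 = (21350149/265650)**2 = 455828862322201/70569922500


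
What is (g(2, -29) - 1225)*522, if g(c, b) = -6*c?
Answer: -645714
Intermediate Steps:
(g(2, -29) - 1225)*522 = (-6*2 - 1225)*522 = (-12 - 1225)*522 = -1237*522 = -645714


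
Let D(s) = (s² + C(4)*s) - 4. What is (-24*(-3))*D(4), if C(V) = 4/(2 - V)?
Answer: 288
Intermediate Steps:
D(s) = -4 + s² - 2*s (D(s) = (s² + (-4/(-2 + 4))*s) - 4 = (s² + (-4/2)*s) - 4 = (s² + (-4*½)*s) - 4 = (s² - 2*s) - 4 = -4 + s² - 2*s)
(-24*(-3))*D(4) = (-24*(-3))*(-4 + 4² - 2*4) = 72*(-4 + 16 - 8) = 72*4 = 288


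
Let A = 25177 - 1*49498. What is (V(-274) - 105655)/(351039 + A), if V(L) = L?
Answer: -105929/326718 ≈ -0.32422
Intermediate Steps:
A = -24321 (A = 25177 - 49498 = -24321)
(V(-274) - 105655)/(351039 + A) = (-274 - 105655)/(351039 - 24321) = -105929/326718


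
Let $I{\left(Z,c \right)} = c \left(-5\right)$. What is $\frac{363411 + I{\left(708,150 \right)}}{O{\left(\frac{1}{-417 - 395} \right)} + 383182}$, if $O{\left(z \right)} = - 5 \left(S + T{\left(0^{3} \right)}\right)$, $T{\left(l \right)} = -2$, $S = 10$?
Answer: $\frac{120887}{127714} \approx 0.94654$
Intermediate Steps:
$O{\left(z \right)} = -40$ ($O{\left(z \right)} = - 5 \left(10 - 2\right) = \left(-5\right) 8 = -40$)
$I{\left(Z,c \right)} = - 5 c$
$\frac{363411 + I{\left(708,150 \right)}}{O{\left(\frac{1}{-417 - 395} \right)} + 383182} = \frac{363411 - 750}{-40 + 383182} = \frac{363411 - 750}{383142} = 362661 \cdot \frac{1}{383142} = \frac{120887}{127714}$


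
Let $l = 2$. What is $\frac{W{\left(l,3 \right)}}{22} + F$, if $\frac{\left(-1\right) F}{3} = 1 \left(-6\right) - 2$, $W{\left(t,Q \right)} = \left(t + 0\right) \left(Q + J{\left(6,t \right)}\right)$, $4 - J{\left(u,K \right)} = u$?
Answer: $\frac{265}{11} \approx 24.091$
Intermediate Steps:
$J{\left(u,K \right)} = 4 - u$
$W{\left(t,Q \right)} = t \left(-2 + Q\right)$ ($W{\left(t,Q \right)} = \left(t + 0\right) \left(Q + \left(4 - 6\right)\right) = t \left(Q + \left(4 - 6\right)\right) = t \left(Q - 2\right) = t \left(-2 + Q\right)$)
$F = 24$ ($F = - 3 \left(1 \left(-6\right) - 2\right) = - 3 \left(-6 - 2\right) = \left(-3\right) \left(-8\right) = 24$)
$\frac{W{\left(l,3 \right)}}{22} + F = \frac{2 \left(-2 + 3\right)}{22} + 24 = 2 \cdot 1 \cdot \frac{1}{22} + 24 = 2 \cdot \frac{1}{22} + 24 = \frac{1}{11} + 24 = \frac{265}{11}$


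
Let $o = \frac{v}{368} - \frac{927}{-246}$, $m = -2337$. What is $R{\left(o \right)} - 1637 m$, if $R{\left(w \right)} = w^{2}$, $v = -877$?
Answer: $\frac{870905353908937}{227647744} \approx 3.8257 \cdot 10^{6}$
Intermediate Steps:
$o = \frac{20899}{15088}$ ($o = - \frac{877}{368} - \frac{927}{-246} = \left(-877\right) \frac{1}{368} - - \frac{309}{82} = - \frac{877}{368} + \frac{309}{82} = \frac{20899}{15088} \approx 1.3851$)
$R{\left(o \right)} - 1637 m = \left(\frac{20899}{15088}\right)^{2} - -3825669 = \frac{436768201}{227647744} + 3825669 = \frac{870905353908937}{227647744}$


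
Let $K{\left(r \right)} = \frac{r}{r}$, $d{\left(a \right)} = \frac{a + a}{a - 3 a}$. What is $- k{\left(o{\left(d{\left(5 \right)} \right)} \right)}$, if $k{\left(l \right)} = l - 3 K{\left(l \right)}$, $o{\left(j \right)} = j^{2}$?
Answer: $2$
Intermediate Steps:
$d{\left(a \right)} = -1$ ($d{\left(a \right)} = \frac{2 a}{\left(-2\right) a} = 2 a \left(- \frac{1}{2 a}\right) = -1$)
$K{\left(r \right)} = 1$
$k{\left(l \right)} = -3 + l$ ($k{\left(l \right)} = l - 3 = -3 + l$)
$- k{\left(o{\left(d{\left(5 \right)} \right)} \right)} = - (-3 + \left(-1\right)^{2}) = - (-3 + 1) = \left(-1\right) \left(-2\right) = 2$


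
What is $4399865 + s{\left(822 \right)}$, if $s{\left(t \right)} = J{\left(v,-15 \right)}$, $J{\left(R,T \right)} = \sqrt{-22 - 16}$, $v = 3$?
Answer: $4399865 + i \sqrt{38} \approx 4.3999 \cdot 10^{6} + 6.1644 i$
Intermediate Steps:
$J{\left(R,T \right)} = i \sqrt{38}$ ($J{\left(R,T \right)} = \sqrt{-38} = i \sqrt{38}$)
$s{\left(t \right)} = i \sqrt{38}$
$4399865 + s{\left(822 \right)} = 4399865 + i \sqrt{38}$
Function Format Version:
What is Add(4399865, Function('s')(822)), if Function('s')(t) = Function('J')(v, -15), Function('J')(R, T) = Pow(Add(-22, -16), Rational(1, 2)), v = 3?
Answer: Add(4399865, Mul(I, Pow(38, Rational(1, 2)))) ≈ Add(4.3999e+6, Mul(6.1644, I))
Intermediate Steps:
Function('J')(R, T) = Mul(I, Pow(38, Rational(1, 2))) (Function('J')(R, T) = Pow(-38, Rational(1, 2)) = Mul(I, Pow(38, Rational(1, 2))))
Function('s')(t) = Mul(I, Pow(38, Rational(1, 2)))
Add(4399865, Function('s')(822)) = Add(4399865, Mul(I, Pow(38, Rational(1, 2))))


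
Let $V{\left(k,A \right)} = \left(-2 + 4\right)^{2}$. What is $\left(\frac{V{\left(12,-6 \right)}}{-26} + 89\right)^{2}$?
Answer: $\frac{1334025}{169} \approx 7893.6$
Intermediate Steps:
$V{\left(k,A \right)} = 4$ ($V{\left(k,A \right)} = 2^{2} = 4$)
$\left(\frac{V{\left(12,-6 \right)}}{-26} + 89\right)^{2} = \left(\frac{4}{-26} + 89\right)^{2} = \left(4 \left(- \frac{1}{26}\right) + 89\right)^{2} = \left(- \frac{2}{13} + 89\right)^{2} = \left(\frac{1155}{13}\right)^{2} = \frac{1334025}{169}$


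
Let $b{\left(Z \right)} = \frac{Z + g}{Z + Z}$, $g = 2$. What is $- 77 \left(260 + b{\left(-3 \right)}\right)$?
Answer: $- \frac{120197}{6} \approx -20033.0$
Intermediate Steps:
$b{\left(Z \right)} = \frac{2 + Z}{2 Z}$ ($b{\left(Z \right)} = \frac{Z + 2}{Z + Z} = \frac{2 + Z}{2 Z}$)
$- 77 \left(260 + b{\left(-3 \right)}\right) = - 77 \left(260 + \frac{2 - 3}{2 \left(-3\right)}\right) = - 77 \left(260 + \frac{1}{2} \left(- \frac{1}{3}\right) \left(-1\right)\right) = - 77 \left(260 + \frac{1}{6}\right) = \left(-77\right) \frac{1561}{6} = - \frac{120197}{6}$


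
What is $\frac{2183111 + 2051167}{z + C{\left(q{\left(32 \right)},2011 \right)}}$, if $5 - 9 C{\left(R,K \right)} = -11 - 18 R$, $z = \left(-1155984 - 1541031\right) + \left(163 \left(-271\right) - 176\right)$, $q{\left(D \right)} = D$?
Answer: $- \frac{19054251}{12335842} \approx -1.5446$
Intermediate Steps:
$z = -2741364$ ($z = -2697015 - 44349 = -2741364$)
$C{\left(R,K \right)} = \frac{16}{9} + 2 R$ ($C{\left(R,K \right)} = \frac{5}{9} - \frac{-11 - 18 R}{9} = \frac{5}{9} + \left(\frac{11}{9} + 2 R\right) = \frac{16}{9} + 2 R$)
$\frac{2183111 + 2051167}{z + C{\left(q{\left(32 \right)},2011 \right)}} = \frac{2183111 + 2051167}{-2741364 + \left(\frac{16}{9} + 2 \cdot 32\right)} = \frac{4234278}{-2741364 + \left(\frac{16}{9} + 64\right)} = \frac{4234278}{-2741364 + \frac{592}{9}} = \frac{4234278}{- \frac{24671684}{9}} = 4234278 \left(- \frac{9}{24671684}\right) = - \frac{19054251}{12335842}$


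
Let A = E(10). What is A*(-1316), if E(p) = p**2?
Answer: -131600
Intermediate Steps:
A = 100 (A = 10**2 = 100)
A*(-1316) = 100*(-1316) = -131600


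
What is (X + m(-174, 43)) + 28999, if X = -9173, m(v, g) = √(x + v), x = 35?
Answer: 19826 + I*√139 ≈ 19826.0 + 11.79*I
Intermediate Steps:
m(v, g) = √(35 + v)
(X + m(-174, 43)) + 28999 = (-9173 + √(35 - 174)) + 28999 = (-9173 + √(-139)) + 28999 = (-9173 + I*√139) + 28999 = 19826 + I*√139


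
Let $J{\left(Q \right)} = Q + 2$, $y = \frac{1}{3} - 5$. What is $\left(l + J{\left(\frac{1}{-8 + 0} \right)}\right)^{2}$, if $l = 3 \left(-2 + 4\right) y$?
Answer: $\frac{43681}{64} \approx 682.52$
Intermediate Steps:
$y = - \frac{14}{3}$ ($y = \frac{1}{3} - 5 = - \frac{14}{3} \approx -4.6667$)
$J{\left(Q \right)} = 2 + Q$
$l = -28$ ($l = 3 \left(-2 + 4\right) \left(- \frac{14}{3}\right) = 3 \cdot 2 \left(- \frac{14}{3}\right) = 6 \left(- \frac{14}{3}\right) = -28$)
$\left(l + J{\left(\frac{1}{-8 + 0} \right)}\right)^{2} = \left(-28 + \left(2 + \frac{1}{-8 + 0}\right)\right)^{2} = \left(-28 + \left(2 + \frac{1}{-8}\right)\right)^{2} = \left(-28 + \left(2 - \frac{1}{8}\right)\right)^{2} = \left(-28 + \frac{15}{8}\right)^{2} = \left(- \frac{209}{8}\right)^{2} = \frac{43681}{64}$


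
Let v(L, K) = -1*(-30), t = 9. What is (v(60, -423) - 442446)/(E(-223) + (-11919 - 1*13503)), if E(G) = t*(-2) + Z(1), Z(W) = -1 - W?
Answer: 221208/12721 ≈ 17.389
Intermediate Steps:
v(L, K) = 30
E(G) = -20 (E(G) = 9*(-2) + (-1 - 1*1) = -18 + (-1 - 1) = -18 - 2 = -20)
(v(60, -423) - 442446)/(E(-223) + (-11919 - 1*13503)) = (30 - 442446)/(-20 + (-11919 - 1*13503)) = -442416/(-20 + (-11919 - 13503)) = -442416/(-20 - 25422) = -442416/(-25442) = -442416*(-1/25442) = 221208/12721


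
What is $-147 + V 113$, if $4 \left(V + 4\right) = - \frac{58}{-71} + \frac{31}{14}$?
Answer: $- \frac{2041155}{3976} \approx -513.37$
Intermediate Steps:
$V = - \frac{12891}{3976}$ ($V = -4 + \frac{- \frac{58}{-71} + \frac{31}{14}}{4} = -4 + \frac{\left(-58\right) \left(- \frac{1}{71}\right) + 31 \cdot \frac{1}{14}}{4} = -4 + \frac{\frac{58}{71} + \frac{31}{14}}{4} = -4 + \frac{1}{4} \cdot \frac{3013}{994} = -4 + \frac{3013}{3976} = - \frac{12891}{3976} \approx -3.2422$)
$-147 + V 113 = -147 - \frac{1456683}{3976} = - \frac{2041155}{3976}$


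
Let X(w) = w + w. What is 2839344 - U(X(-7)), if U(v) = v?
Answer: 2839358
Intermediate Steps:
X(w) = 2*w
2839344 - U(X(-7)) = 2839344 - 2*(-7) = 2839344 - 1*(-14) = 2839344 + 14 = 2839358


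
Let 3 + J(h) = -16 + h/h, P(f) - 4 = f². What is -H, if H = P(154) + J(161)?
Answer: -23702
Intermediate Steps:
P(f) = 4 + f²
J(h) = -18 (J(h) = -3 + (-16 + h/h) = -3 + (-16 + 1) = -3 - 15 = -18)
H = 23702 (H = (4 + 154²) - 18 = (4 + 23716) - 18 = 23720 - 18 = 23702)
-H = -1*23702 = -23702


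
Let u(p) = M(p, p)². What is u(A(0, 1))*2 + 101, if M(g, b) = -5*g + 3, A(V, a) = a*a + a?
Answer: 199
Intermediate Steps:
A(V, a) = a + a² (A(V, a) = a² + a = a + a²)
M(g, b) = 3 - 5*g
u(p) = (3 - 5*p)²
u(A(0, 1))*2 + 101 = (-3 + 5*(1*(1 + 1)))²*2 + 101 = (-3 + 5*(1*2))²*2 + 101 = (-3 + 5*2)²*2 + 101 = (-3 + 10)²*2 + 101 = 7²*2 + 101 = 49*2 + 101 = 98 + 101 = 199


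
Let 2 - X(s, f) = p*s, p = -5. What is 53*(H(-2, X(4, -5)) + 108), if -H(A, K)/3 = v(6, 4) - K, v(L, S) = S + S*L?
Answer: 4770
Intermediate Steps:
v(L, S) = S + L*S
X(s, f) = 2 + 5*s (X(s, f) = 2 - (-5)*s = 2 + 5*s)
H(A, K) = -84 + 3*K (H(A, K) = -3*(4*(1 + 6) - K) = -3*(4*7 - K) = -3*(28 - K) = -84 + 3*K)
53*(H(-2, X(4, -5)) + 108) = 53*((-84 + 3*(2 + 5*4)) + 108) = 53*((-84 + 3*(2 + 20)) + 108) = 53*((-84 + 3*22) + 108) = 53*((-84 + 66) + 108) = 53*(-18 + 108) = 53*90 = 4770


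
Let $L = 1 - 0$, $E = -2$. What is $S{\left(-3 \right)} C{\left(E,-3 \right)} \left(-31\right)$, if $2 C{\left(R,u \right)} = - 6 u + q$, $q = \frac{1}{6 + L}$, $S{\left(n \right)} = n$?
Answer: $\frac{11811}{14} \approx 843.64$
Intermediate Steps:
$L = 1$ ($L = 1 + 0 = 1$)
$q = \frac{1}{7}$ ($q = \frac{1}{6 + 1} = \frac{1}{7} \approx 0.14286$)
$C{\left(R,u \right)} = \frac{1}{14} - 3 u$ ($C{\left(R,u \right)} = \frac{- 6 u + \frac{1}{7}}{2} = \frac{\frac{1}{7} - 6 u}{2} = \frac{1}{14} - 3 u$)
$S{\left(-3 \right)} C{\left(E,-3 \right)} \left(-31\right) = - 3 \left(\frac{1}{14} - -9\right) \left(-31\right) = - 3 \left(\frac{1}{14} + 9\right) \left(-31\right) = \left(-3\right) \frac{127}{14} \left(-31\right) = \left(- \frac{381}{14}\right) \left(-31\right) = \frac{11811}{14}$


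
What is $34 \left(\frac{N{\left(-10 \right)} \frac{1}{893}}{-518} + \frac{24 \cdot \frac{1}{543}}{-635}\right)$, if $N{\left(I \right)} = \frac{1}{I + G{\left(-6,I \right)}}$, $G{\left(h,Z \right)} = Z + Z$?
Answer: $- \frac{75413921}{31899565614} \approx -0.0023641$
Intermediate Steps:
$G{\left(h,Z \right)} = 2 Z$
$N{\left(I \right)} = \frac{1}{3 I}$ ($N{\left(I \right)} = \frac{1}{I + 2 I} = \frac{1}{3 I}$)
$34 \left(\frac{N{\left(-10 \right)} \frac{1}{893}}{-518} + \frac{24 \cdot \frac{1}{543}}{-635}\right) = 34 \left(\frac{\frac{1}{3 \left(-10\right)} \frac{1}{893}}{-518} + \frac{24 \cdot \frac{1}{543}}{-635}\right) = 34 \left(\frac{1}{3} \left(- \frac{1}{10}\right) \frac{1}{893} \left(- \frac{1}{518}\right) + 24 \cdot \frac{1}{543} \left(- \frac{1}{635}\right)\right) = 34 \left(\left(- \frac{1}{30}\right) \frac{1}{893} \left(- \frac{1}{518}\right) + \frac{8}{181} \left(- \frac{1}{635}\right)\right) = 34 \left(\left(- \frac{1}{26790}\right) \left(- \frac{1}{518}\right) - \frac{8}{114935}\right) = 34 \left(\frac{1}{13877220} - \frac{8}{114935}\right) = 34 \left(- \frac{4436113}{63799131228}\right) = - \frac{75413921}{31899565614}$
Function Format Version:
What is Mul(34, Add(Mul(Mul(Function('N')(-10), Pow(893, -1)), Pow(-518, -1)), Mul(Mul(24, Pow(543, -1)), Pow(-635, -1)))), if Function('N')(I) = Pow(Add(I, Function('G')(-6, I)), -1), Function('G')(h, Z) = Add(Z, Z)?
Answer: Rational(-75413921, 31899565614) ≈ -0.0023641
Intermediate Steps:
Function('G')(h, Z) = Mul(2, Z)
Function('N')(I) = Mul(Rational(1, 3), Pow(I, -1)) (Function('N')(I) = Pow(Add(I, Mul(2, I)), -1) = Pow(Mul(3, I), -1) = Mul(Rational(1, 3), Pow(I, -1)))
Mul(34, Add(Mul(Mul(Function('N')(-10), Pow(893, -1)), Pow(-518, -1)), Mul(Mul(24, Pow(543, -1)), Pow(-635, -1)))) = Mul(34, Add(Mul(Mul(Mul(Rational(1, 3), Pow(-10, -1)), Pow(893, -1)), Pow(-518, -1)), Mul(Mul(24, Pow(543, -1)), Pow(-635, -1)))) = Mul(34, Add(Mul(Mul(Mul(Rational(1, 3), Rational(-1, 10)), Rational(1, 893)), Rational(-1, 518)), Mul(Mul(24, Rational(1, 543)), Rational(-1, 635)))) = Mul(34, Add(Mul(Mul(Rational(-1, 30), Rational(1, 893)), Rational(-1, 518)), Mul(Rational(8, 181), Rational(-1, 635)))) = Mul(34, Add(Mul(Rational(-1, 26790), Rational(-1, 518)), Rational(-8, 114935))) = Mul(34, Add(Rational(1, 13877220), Rational(-8, 114935))) = Mul(34, Rational(-4436113, 63799131228)) = Rational(-75413921, 31899565614)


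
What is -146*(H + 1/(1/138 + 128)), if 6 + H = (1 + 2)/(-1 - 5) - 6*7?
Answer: 125065717/17665 ≈ 7079.9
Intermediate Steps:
H = -97/2 (H = -6 + ((1 + 2)/(-1 - 5) - 6*7) = -6 + (3/(-6) - 42) = -6 + (3*(-⅙) - 42) = -6 + (-½ - 42) = -6 - 85/2 = -97/2 ≈ -48.500)
-146*(H + 1/(1/138 + 128)) = -146*(-97/2 + 1/(1/138 + 128)) = -146*(-97/2 + 1/(17665/138)) = -146*(-97/2 + 138/17665) = -146*(-1713229/35330) = 125065717/17665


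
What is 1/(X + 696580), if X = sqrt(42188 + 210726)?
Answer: 348290/242611721743 - sqrt(252914)/485223443486 ≈ 1.4345e-6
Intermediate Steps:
X = sqrt(252914) ≈ 502.91
1/(X + 696580) = 1/(sqrt(252914) + 696580) = 1/(696580 + sqrt(252914))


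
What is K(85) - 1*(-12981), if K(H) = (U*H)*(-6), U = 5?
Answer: 10431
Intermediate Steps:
K(H) = -30*H (K(H) = (5*H)*(-6) = -30*H)
K(85) - 1*(-12981) = -30*85 - 1*(-12981) = -2550 + 12981 = 10431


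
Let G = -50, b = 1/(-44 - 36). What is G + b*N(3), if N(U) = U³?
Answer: -4027/80 ≈ -50.338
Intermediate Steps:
b = -1/80 (b = 1/(-80) = -1/80 ≈ -0.012500)
G + b*N(3) = -50 - 1/80*3³ = -50 - 1/80*27 = -50 - 27/80 = -4027/80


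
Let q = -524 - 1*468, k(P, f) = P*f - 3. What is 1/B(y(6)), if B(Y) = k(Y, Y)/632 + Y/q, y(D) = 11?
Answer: 78368/13763 ≈ 5.6941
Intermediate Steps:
k(P, f) = -3 + P*f
q = -992 (q = -524 - 468 = -992)
B(Y) = -3/632 - Y/992 + Y²/632 (B(Y) = (-3 + Y*Y)/632 + Y/(-992) = (-3 + Y²)*(1/632) + Y*(-1/992) = (-3/632 + Y²/632) - Y/992 = -3/632 - Y/992 + Y²/632)
1/B(y(6)) = 1/(-3/632 - 1/992*11 + (1/632)*11²) = 1/(-3/632 - 11/992 + (1/632)*121) = 1/(-3/632 - 11/992 + 121/632) = 1/(13763/78368) = 78368/13763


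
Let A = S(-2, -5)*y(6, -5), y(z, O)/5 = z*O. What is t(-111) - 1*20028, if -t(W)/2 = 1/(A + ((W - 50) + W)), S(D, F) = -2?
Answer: -280393/14 ≈ -20028.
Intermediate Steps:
y(z, O) = 5*O*z (y(z, O) = 5*(z*O) = 5*(O*z) = 5*O*z)
A = 300 (A = -10*(-5)*6 = -2*(-150) = 300)
t(W) = -2/(250 + 2*W) (t(W) = -2/(300 + ((W - 50) + W)) = -2/(300 + ((-50 + W) + W)) = -2/(300 + (-50 + 2*W)) = -2/(250 + 2*W))
t(-111) - 1*20028 = -1/(125 - 111) - 1*20028 = -1/14 - 20028 = -280393/14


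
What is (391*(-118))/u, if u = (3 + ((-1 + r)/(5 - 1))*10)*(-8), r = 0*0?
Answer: 23069/2 ≈ 11535.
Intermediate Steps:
r = 0
u = -4 (u = (3 + ((-1 + 0)/(5 - 1))*10)*(-8) = (3 - 1/4*10)*(-8) = (3 - 5/2)*(-8) = (1/2)*(-8) = -4)
(391*(-118))/u = (391*(-118))/(-4) = -46138*(-1/4) = 23069/2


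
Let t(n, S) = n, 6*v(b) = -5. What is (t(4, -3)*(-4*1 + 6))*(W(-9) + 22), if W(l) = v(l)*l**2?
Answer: -364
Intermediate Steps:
v(b) = -5/6 (v(b) = (1/6)*(-5) = -5/6)
W(l) = -5*l**2/6
(t(4, -3)*(-4*1 + 6))*(W(-9) + 22) = (4*(-4*1 + 6))*(-5/6*(-9)**2 + 22) = (4*(-4 + 6))*(-5/6*81 + 22) = (4*2)*(-135/2 + 22) = 8*(-91/2) = -364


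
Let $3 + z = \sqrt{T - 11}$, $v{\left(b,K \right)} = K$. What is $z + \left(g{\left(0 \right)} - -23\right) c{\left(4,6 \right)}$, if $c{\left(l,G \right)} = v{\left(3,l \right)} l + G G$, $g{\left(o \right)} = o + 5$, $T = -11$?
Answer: $1453 + i \sqrt{22} \approx 1453.0 + 4.6904 i$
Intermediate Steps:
$g{\left(o \right)} = 5 + o$
$z = -3 + i \sqrt{22}$ ($z = -3 + \sqrt{-11 - 11} = -3 + \sqrt{-22} = -3 + i \sqrt{22} \approx -3.0 + 4.6904 i$)
$c{\left(l,G \right)} = G^{2} + l^{2}$ ($c{\left(l,G \right)} = l l + G G = l^{2} + G^{2} = G^{2} + l^{2}$)
$z + \left(g{\left(0 \right)} - -23\right) c{\left(4,6 \right)} = \left(-3 + i \sqrt{22}\right) + \left(\left(5 + 0\right) - -23\right) \left(6^{2} + 4^{2}\right) = \left(-3 + i \sqrt{22}\right) + \left(5 + 23\right) \left(36 + 16\right) = \left(-3 + i \sqrt{22}\right) + 28 \cdot 52 = \left(-3 + i \sqrt{22}\right) + 1456 = 1453 + i \sqrt{22}$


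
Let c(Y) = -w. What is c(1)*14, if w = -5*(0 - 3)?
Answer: -210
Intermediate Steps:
w = 15 (w = -5*(-3) = 15)
c(Y) = -15 (c(Y) = -1*15 = -15)
c(1)*14 = -15*14 = -210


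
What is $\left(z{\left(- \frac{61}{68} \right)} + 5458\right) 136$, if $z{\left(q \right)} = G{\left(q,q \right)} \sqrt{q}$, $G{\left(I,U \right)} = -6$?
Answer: $742288 - 24 i \sqrt{1037} \approx 7.4229 \cdot 10^{5} - 772.86 i$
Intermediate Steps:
$z{\left(q \right)} = - 6 \sqrt{q}$
$\left(z{\left(- \frac{61}{68} \right)} + 5458\right) 136 = \left(- 6 \sqrt{- \frac{61}{68}} + 5458\right) 136 = \left(- 6 \frac{i \sqrt{1037}}{34} + 5458\right) 136 = \left(- \frac{3 i \sqrt{1037}}{17} + 5458\right) 136 = \left(5458 - \frac{3 i \sqrt{1037}}{17}\right) 136 = 742288 - 24 i \sqrt{1037}$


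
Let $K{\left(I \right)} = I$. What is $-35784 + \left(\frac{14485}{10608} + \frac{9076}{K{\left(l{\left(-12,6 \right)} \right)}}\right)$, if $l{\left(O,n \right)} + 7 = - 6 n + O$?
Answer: $- \frac{20973298493}{583440} \approx -35948.0$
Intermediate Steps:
$l{\left(O,n \right)} = -7 + O - 6 n$ ($l{\left(O,n \right)} = -7 + \left(- 6 n + O\right) = -7 + \left(O - 6 n\right) = -7 + O - 6 n$)
$-35784 + \left(\frac{14485}{10608} + \frac{9076}{K{\left(l{\left(-12,6 \right)} \right)}}\right) = -35784 + \left(\frac{14485}{10608} + \frac{9076}{-7 - 12 - 36}\right) = -35784 + \left(14485 \cdot \frac{1}{10608} + \frac{9076}{-7 - 12 - 36}\right) = -35784 + \left(\frac{14485}{10608} + \frac{9076}{-55}\right) = -35784 + \left(\frac{14485}{10608} + 9076 \left(- \frac{1}{55}\right)\right) = -35784 + \left(\frac{14485}{10608} - \frac{9076}{55}\right) = -35784 - \frac{95481533}{583440} = - \frac{20973298493}{583440}$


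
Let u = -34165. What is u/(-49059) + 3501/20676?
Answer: 292717033/338114628 ≈ 0.86573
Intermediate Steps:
u/(-49059) + 3501/20676 = -34165/(-49059) + 3501/20676 = -34165*(-1/49059) + 3501*(1/20676) = 34165/49059 + 1167/6892 = 292717033/338114628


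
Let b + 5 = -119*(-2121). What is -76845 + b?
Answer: 175549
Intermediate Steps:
b = 252394 (b = -5 - 119*(-2121) = -5 + 252399 = 252394)
-76845 + b = -76845 + 252394 = 175549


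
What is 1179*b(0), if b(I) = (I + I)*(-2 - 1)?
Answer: 0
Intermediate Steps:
b(I) = -6*I (b(I) = (2*I)*(-3) = -6*I)
1179*b(0) = 1179*(-6*0) = 1179*0 = 0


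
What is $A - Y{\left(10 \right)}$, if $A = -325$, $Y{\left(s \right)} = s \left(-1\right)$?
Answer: $-315$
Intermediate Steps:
$Y{\left(s \right)} = - s$
$A - Y{\left(10 \right)} = -325 - \left(-1\right) 10 = -325 - -10 = -325 + 10 = -315$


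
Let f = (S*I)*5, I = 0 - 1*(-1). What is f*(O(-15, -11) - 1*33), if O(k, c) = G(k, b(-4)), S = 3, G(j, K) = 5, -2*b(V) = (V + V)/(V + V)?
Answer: -420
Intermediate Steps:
b(V) = -½ (b(V) = -(V + V)/(2*(V + V)) = -2*V/(2*(2*V)) = -2*V*1/(2*V)/2 = -½*1 = -½)
I = 1 (I = 0 + 1 = 1)
O(k, c) = 5
f = 15 (f = (3*1)*5 = 3*5 = 15)
f*(O(-15, -11) - 1*33) = 15*(5 - 1*33) = 15*(5 - 33) = 15*(-28) = -420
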